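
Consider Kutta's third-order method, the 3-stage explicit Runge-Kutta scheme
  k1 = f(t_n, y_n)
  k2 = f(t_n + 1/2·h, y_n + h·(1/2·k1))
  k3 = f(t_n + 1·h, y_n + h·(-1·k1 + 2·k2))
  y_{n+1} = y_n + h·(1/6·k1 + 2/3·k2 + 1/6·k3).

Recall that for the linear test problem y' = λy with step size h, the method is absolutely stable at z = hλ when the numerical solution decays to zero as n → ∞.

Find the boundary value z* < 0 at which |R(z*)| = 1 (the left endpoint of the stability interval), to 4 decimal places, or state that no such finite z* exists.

Test eqn y'=λy, z=hλ:
  order 3, 3-stage ⇒ R(z)=1+z+z^2/2+z^3/6
  (e.g. R(-1.18)=0.24236, |R|=0.24236)

Solve |R(x)|<1 on ℝ⁻.
x=-1.18: |R|=0.2424
|R(-2.26)|=0.6301 |R(-1.11)|=0.2781 |R(-1.05)|=0.3083
Bisect:
  x_lo=-3.0805 |R|=2.2077  x_hi=-0.3691 |R|=0.6906
  mid=-1.72477 |R|=0.09250 →hi
  mid=-2.40261 |R|=0.82787 →hi
  mid=-2.74153 |R|=1.41775 →lo
  mid=-2.57207 |R|=1.10024 →lo
  mid=-2.48734 |R|=0.95871 →hi
  mid=-2.52971 |R|=1.02810 →lo
  mid=-2.50852 |R|=0.99307 →hi
  mid=-2.51911 |R|=1.01050 →lo
  mid=-2.51382 |R|=1.00177 →lo
  mid=-2.51117 |R|=0.99741 →hi
  ...
  [-2.51283,-2.51266] ⇒ x*=-2.5127
Stable set (-2.5127, 0).

left endpoint -2.5127.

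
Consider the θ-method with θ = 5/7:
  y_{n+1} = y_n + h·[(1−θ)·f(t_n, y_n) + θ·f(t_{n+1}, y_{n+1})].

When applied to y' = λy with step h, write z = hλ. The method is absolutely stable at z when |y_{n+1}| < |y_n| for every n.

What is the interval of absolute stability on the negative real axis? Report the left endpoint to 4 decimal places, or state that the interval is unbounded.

Test eqn y'=λy, z=hλ:
  y_{n+1} = y_n + z·[2/7·y_n + 5/7·y_{n+1}] ⇒ (1 − 5/7z)y_{n+1} = (1 + 2/7z)y_n
  Hence R(z) = (1 + 2/7z)/(1 − 5/7z).

Find x<0 with |R(x)|<1.
x=-1.13: |R|=0.3747
x=-2: |R|=0.1765
x=-10: |R|=0.2281
x=-100: |R|=0.3807
θ=5/7≥1/2 ⇒ |1+2/7x|<|1−5/7x| ∀x<0 ⇒ interval (−∞,0).

(−∞, 0) — no finite endpoint.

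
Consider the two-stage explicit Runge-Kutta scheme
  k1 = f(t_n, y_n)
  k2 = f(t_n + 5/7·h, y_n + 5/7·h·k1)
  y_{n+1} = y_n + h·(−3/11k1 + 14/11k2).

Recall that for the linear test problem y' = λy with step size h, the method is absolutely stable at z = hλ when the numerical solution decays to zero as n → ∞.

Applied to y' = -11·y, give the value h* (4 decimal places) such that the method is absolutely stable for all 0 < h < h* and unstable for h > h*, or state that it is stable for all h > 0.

On y'=λy, z=hλ:
  k1=λy_n ⇒ h·k1=z·y_n;  k2=λ(1+5/7z)y_n ⇒ h·k2=z(1+5/7z)y_n
  y_{n+1}/y_n = 1 − 3/11z + 14/11z(1+5/7z) = 1 + z + 10/11z²
  so R(z) = 1 + z + 10/11z².

Boundary: |R(x)|=1, x<0.
x=-0.96: |R|=0.8778
R=1: x+10/11x²=0 ⇒ x=−11/10=-1.1000; min R=1−1/(4·10/11)=0.7250>−1
Confirm numerically:
  x=-1.044: |R|=0.94685 <1
  x=-0.724: |R|=0.75252 <1
  x=-0.676: |R|=0.73943 <1
  x=-0.663: |R|=0.73661 <1
  x=-1.590: |R|=1.70827 >1
  x=-1.156: |R|=1.05885 >1
Stable set (-1.1000, 0).

(-1.1000,0); λ=-11 ⇒ h* = (11/10)/11 = 0.1000.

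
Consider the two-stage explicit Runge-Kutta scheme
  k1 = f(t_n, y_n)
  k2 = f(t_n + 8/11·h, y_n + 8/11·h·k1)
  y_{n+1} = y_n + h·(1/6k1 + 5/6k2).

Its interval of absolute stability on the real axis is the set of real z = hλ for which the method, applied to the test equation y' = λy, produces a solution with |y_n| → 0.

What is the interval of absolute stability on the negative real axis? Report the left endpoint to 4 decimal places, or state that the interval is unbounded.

On y'=λy, z=hλ:
  k1=λy_n ⇒ h·k1=z·y_n;  k2=λ(1+8/11z)y_n ⇒ h·k2=z(1+8/11z)y_n
  y_{n+1}/y_n = 1 + 1/6z + 5/6z(1+8/11z) = 1 + z + 20/33z²
  Hence R(z) = 1 + z + 20/33z².

Need |R(x)|<1, x<0.
x=-0.77: |R|=0.5893
R=1: x+20/33x²=0 ⇒ x=−33/20=-1.6500; min R=1−1/(4·20/33)=0.5875>−1
Confirm numerically:
  x=-1.364: |R|=0.76357 <1
  x=-1.363: |R|=0.76292 <1
  x=-0.852: |R|=0.58794 <1
  x=-0.762: |R|=0.58991 <1
  x=-2.153: |R|=1.65634 >1
  x=-1.847: |R|=1.22052 >1
Stable set (-1.6500, 0).

z∈(-1.6500,0).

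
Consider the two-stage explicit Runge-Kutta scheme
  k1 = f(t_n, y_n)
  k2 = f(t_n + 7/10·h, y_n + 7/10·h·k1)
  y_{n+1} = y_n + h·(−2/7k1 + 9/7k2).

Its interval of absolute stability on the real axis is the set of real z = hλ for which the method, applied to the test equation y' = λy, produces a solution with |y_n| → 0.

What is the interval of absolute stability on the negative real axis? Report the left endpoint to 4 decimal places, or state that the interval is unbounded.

(-1.1111, 0).

Test eqn y'=λy, z=hλ:
  k1=λy_n ⇒ h·k1=z·y_n;  k2=λ(1+7/10z)y_n ⇒ h·k2=z(1+7/10z)y_n
  y_{n+1}/y_n = 1 − 2/7z + 9/7z(1+7/10z) = 1 + z + 9/10z²
  Hence R(z) = 1 + z + 9/10z².

Need |R(x)|<1, x<0.
x=-1.41: |R|=1.3793
R=1: x+9/10x²=0 ⇒ x=−10/9=-1.1111; min R=1−1/(4·9/10)=0.7222>−1
Confirm numerically:
  x=-1.046: |R|=0.93870 <1
  x=-0.665: |R|=0.73300 <1
  x=-0.548: |R|=0.72227 <1
  x=-0.536: |R|=0.72257 <1
  x=-1.464: |R|=1.46497 >1
  x=-1.268: |R|=1.17904 >1
Interval (-1.1111, 0).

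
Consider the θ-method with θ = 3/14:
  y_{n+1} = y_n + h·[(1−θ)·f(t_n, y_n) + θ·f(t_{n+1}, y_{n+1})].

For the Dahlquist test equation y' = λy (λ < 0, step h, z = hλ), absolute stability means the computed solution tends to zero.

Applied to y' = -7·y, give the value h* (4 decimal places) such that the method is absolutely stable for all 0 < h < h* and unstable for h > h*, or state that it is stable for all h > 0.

(-3.5000,0); λ=-7 ⇒ h* = (7/2)/7 = 0.5000.

Set f=λy, z=hλ:
  y_{n+1} = y_n + z·[11/14·y_n + 3/14·y_{n+1}] ⇒ (1 − 3/14z)y_{n+1} = (1 + 11/14z)y_n
  Hence R(z) = (1 + 11/14z)/(1 − 3/14z).

Need |R(x)|<1, x<0.
x=-0.62: |R|=0.4527
R=−1: 1+11/14x = −1+3/14x ⇒ -4/7x=2 ⇒ x=2/(-4/7)=-3.5000
Confirm numerically:
  x=-3.389: |R|=0.96326 <1
  x=-2.345: |R|=0.56073 <1
  x=-1.835: |R|=0.31710 <1
  x=-1.600: |R|=0.19149 <1
  x=-3.828: |R|=1.10297 >1
  x=-3.790: |R|=1.09145 >1
  x=-3.566: |R|=1.02138 >1
Stable set (-3.5000, 0).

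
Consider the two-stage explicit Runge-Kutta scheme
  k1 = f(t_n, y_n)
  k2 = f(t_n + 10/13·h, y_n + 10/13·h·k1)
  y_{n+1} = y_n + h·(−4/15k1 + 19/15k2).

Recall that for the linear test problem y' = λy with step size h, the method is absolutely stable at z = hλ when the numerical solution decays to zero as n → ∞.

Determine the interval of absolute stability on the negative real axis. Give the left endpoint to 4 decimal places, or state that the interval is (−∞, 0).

z∈(-1.0263,0).

Test eqn y'=λy, z=hλ:
  k1=λy_n ⇒ h·k1=z·y_n;  k2=λ(1+10/13z)y_n ⇒ h·k2=z(1+10/13z)y_n
  y_{n+1}/y_n = 1 − 4/15z + 19/15z(1+10/13z) = 1 + z + 38/39z²
  Hence R(z) = 1 + z + 38/39z².

Solve |R(x)|<1 on ℝ⁻.
x=-1.1: |R|=1.0790
R=1: x+38/39x²=0 ⇒ x=−39/38=-1.0263; min R=1−1/(4·38/39)=0.7434>−1
Confirm numerically:
  x=-0.981: |R|=0.95669 <1
  x=-0.841: |R|=0.84815 <1
  x=-0.807: |R|=0.82755 <1
  x=-0.588: |R|=0.74888 <1
  x=-1.463: |R|=1.62249 >1
  x=-1.418: |R|=1.54117 >1
Stable set (-1.0263, 0).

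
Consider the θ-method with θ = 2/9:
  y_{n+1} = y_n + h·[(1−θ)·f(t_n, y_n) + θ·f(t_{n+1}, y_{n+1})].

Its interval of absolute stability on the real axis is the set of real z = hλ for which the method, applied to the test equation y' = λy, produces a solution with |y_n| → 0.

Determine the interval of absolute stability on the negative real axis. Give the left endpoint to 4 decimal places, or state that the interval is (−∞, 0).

z∈(-3.6000,0).

On y'=λy, z=hλ:
  y_{n+1} = y_n + z·[7/9·y_n + 2/9·y_{n+1}] ⇒ (1 − 2/9z)y_{n+1} = (1 + 7/9z)y_n
  so R(z) = (1 + 7/9z)/(1 − 2/9z).

Need |R(x)|<1, x<0.
x=-0.45: |R|=0.5909
R=−1: 1+7/9x = −1+2/9x ⇒ -5/9x=2 ⇒ x=2/(-5/9)=-3.6000
Confirm numerically:
  x=-3.532: |R|=0.97883 <1
  x=-3.366: |R|=0.92563 <1
  x=-2.852: |R|=0.74565 <1
  x=-2.309: |R|=0.52600 <1
  x=-3.812: |R|=1.06376 >1
  x=-3.749: |R|=1.04516 >1
Interval (-3.6000, 0).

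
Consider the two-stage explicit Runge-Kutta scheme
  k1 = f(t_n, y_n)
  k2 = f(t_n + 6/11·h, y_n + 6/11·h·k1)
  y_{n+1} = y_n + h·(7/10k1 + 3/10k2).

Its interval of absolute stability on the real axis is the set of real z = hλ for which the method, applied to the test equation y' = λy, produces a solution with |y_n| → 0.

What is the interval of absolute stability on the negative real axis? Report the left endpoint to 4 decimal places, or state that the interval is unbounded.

Set f=λy, z=hλ:
  k1=λy_n ⇒ h·k1=z·y_n;  k2=λ(1+6/11z)y_n ⇒ h·k2=z(1+6/11z)y_n
  y_{n+1}/y_n = 1 + 7/10z + 3/10z(1+6/11z) = 1 + z + 9/55z²
  R(z) = 1 + z + 9/55z².

Solve |R(x)|<1 on ℝ⁻.
x=-0.92: |R|=0.2185
R=1: x+9/55x²=0 ⇒ x=−55/9=-6.1111; min R=1−1/(4·9/55)=-0.5278>−1
Confirm numerically:
  x=-5.339: |R|=0.32544 <1
  x=-3.092: |R|=0.52756 <1
  x=-2.927: |R|=0.52507 <1
  x=-6.415: |R|=1.31900 >1
  x=-6.397: |R|=1.29926 >1
Stable set (-6.1111, 0).

(-6.1111, 0).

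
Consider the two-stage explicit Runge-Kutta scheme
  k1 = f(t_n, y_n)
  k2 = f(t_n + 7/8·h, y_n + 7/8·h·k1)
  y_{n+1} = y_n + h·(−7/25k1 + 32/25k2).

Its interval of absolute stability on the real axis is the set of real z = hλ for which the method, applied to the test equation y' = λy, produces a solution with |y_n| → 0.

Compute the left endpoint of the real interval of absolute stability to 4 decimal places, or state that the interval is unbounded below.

On y'=λy, z=hλ:
  k1=λy_n ⇒ h·k1=z·y_n;  k2=λ(1+7/8z)y_n ⇒ h·k2=z(1+7/8z)y_n
  y_{n+1}/y_n = 1 − 7/25z + 32/25z(1+7/8z) = 1 + z + 28/25z²
  Hence R(z) = 1 + z + 28/25z².

Need |R(x)|<1, x<0.
x=-0.96: |R|=1.0722
R=1: x+28/25x²=0 ⇒ x=−25/28=-0.8929; min R=1−1/(4·28/25)=0.7768>−1
Confirm numerically:
  x=-0.816: |R|=0.92976 <1
  x=-0.788: |R|=0.90746 <1
  x=-0.751: |R|=0.88068 <1
  x=-1.446: |R|=1.89583 >1
  x=-1.021: |R|=1.14653 >1
Stable set (-0.8929, 0).

left endpoint -0.8929.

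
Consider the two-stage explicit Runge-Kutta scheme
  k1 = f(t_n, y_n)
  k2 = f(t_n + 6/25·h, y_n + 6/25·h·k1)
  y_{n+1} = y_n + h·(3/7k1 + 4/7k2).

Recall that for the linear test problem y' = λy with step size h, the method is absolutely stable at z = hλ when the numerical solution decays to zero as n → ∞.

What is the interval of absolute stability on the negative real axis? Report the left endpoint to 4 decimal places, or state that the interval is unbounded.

(-7.2917, 0).

On y'=λy, z=hλ:
  k1=λy_n ⇒ h·k1=z·y_n;  k2=λ(1+6/25z)y_n ⇒ h·k2=z(1+6/25z)y_n
  y_{n+1}/y_n = 1 + 3/7z + 4/7z(1+6/25z) = 1 + z + 24/175z²
  so R(z) = 1 + z + 24/175z².

Need |R(x)|<1, x<0.
x=-1.75: |R|=0.3300
R=1: x+24/175x²=0 ⇒ x=−175/24=-7.2917; min R=1−1/(4·24/175)=-0.8229>−1
Confirm numerically:
  x=-6.024: |R|=0.04728 <1
  x=-5.376: |R|=0.41238 <1
  x=-4.302: |R|=0.76387 <1
  x=-2.957: |R|=0.75784 <1
  x=-7.536: |R|=1.25252 >1
  x=-7.382: |R|=1.09145 >1
  x=-7.381: |R|=1.09043 >1
So |R|<1 on (-7.2917, 0).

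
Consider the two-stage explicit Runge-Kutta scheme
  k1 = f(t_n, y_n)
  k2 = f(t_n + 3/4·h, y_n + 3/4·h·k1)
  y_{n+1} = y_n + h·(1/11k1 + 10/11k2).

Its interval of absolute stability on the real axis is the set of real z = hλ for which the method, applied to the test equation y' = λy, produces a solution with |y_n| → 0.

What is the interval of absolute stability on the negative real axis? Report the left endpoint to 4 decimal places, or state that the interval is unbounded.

(-1.4667, 0).

With y'=λy (z=hλ):
  k1=λy_n ⇒ h·k1=z·y_n;  k2=λ(1+3/4z)y_n ⇒ h·k2=z(1+3/4z)y_n
  y_{n+1}/y_n = 1 + 1/11z + 10/11z(1+3/4z) = 1 + z + 15/22z²
  Hence R(z) = 1 + z + 15/22z².

Need |R(x)|<1, x<0.
x=-0.42: |R|=0.7003
R=1: x+15/22x²=0 ⇒ x=−22/15=-1.4667; min R=1−1/(4·15/22)=0.6333>−1
Confirm numerically:
  x=-0.971: |R|=0.67185 <1
  x=-0.799: |R|=0.63627 <1
  x=-0.796: |R|=0.63601 <1
  x=-0.704: |R|=0.63392 <1
  x=-1.941: |R|=1.62774 >1
  x=-1.846: |R|=1.47744 >1
So |R|<1 on (-1.4667, 0).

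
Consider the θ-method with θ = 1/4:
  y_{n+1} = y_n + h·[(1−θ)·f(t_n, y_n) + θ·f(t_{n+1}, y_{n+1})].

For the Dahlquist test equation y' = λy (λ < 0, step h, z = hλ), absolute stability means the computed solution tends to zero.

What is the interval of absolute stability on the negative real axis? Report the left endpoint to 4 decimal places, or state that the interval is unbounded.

Test eqn y'=λy, z=hλ:
  y_{n+1} = y_n + z·[3/4·y_n + 1/4·y_{n+1}] ⇒ (1 − 1/4z)y_{n+1} = (1 + 3/4z)y_n
  Hence R(z) = (1 + 3/4z)/(1 − 1/4z).

Boundary: |R(x)|=1, x<0.
x=-1.79: |R|=0.2366
R=−1: 1+3/4x = −1+1/4x ⇒ -1/2x=2 ⇒ x=2/(-1/2)=-4.0000
Confirm numerically:
  x=-3.115: |R|=0.75123 <1
  x=-2.301: |R|=0.46072 <1
  x=-2.035: |R|=0.34880 <1
  x=-2.025: |R|=0.34440 <1
  x=-4.310: |R|=1.07461 >1
  x=-4.225: |R|=1.05471 >1
  x=-4.169: |R|=1.04138 >1
So |R|<1 on (-4.0000, 0).

(-4.0000, 0).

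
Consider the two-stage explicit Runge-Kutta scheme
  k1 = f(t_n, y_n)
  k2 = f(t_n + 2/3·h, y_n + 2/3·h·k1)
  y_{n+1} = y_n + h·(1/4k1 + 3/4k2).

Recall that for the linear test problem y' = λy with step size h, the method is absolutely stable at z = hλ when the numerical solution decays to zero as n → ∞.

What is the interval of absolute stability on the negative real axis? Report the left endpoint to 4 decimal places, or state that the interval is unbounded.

z∈(-2.0000,0).

On y'=λy, z=hλ:
  k1=λy_n ⇒ h·k1=z·y_n;  k2=λ(1+2/3z)y_n ⇒ h·k2=z(1+2/3z)y_n
  y_{n+1}/y_n = 1 + 1/4z + 3/4z(1+2/3z) = 1 + z + 1/2z²
  Hence R(z) = 1 + z + 1/2z².

Find x<0 with |R(x)|<1.
x=-1.01: |R|=0.5000
R=1: x+1/2x²=0 ⇒ x=−2=-2.0000; min R=1−1/(4·1/2)=0.5000>−1
Confirm numerically:
  x=-1.577: |R|=0.66646 <1
  x=-1.519: |R|=0.63468 <1
  x=-1.344: |R|=0.55917 <1
  x=-1.127: |R|=0.50806 <1
  x=-2.455: |R|=1.55851 >1
  x=-2.382: |R|=1.45496 >1
  x=-2.160: |R|=1.17280 >1
Interval (-2.0000, 0).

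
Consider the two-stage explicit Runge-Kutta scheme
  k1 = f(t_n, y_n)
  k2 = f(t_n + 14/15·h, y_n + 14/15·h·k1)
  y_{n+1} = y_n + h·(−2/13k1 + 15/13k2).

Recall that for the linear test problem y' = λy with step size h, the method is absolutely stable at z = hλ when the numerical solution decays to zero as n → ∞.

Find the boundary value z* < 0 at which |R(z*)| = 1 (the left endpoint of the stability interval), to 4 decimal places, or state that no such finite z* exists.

z* = -0.9286.

Test eqn y'=λy, z=hλ:
  k1=λy_n ⇒ h·k1=z·y_n;  k2=λ(1+14/15z)y_n ⇒ h·k2=z(1+14/15z)y_n
  y_{n+1}/y_n = 1 − 2/13z + 15/13z(1+14/15z) = 1 + z + 14/13z²
  so R(z) = 1 + z + 14/13z².

Solve |R(x)|<1 on ℝ⁻.
x=-1.12: |R|=1.2309
R=1: x+14/13x²=0 ⇒ x=−13/14=-0.9286; min R=1−1/(4·14/13)=0.7679>−1
Confirm numerically:
  x=-0.792: |R|=0.88352 <1
  x=-0.780: |R|=0.87520 <1
  x=-0.576: |R|=0.78130 <1
  x=-0.442: |R|=0.76839 <1
  x=-1.433: |R|=1.77845 >1
  x=-1.291: |R|=1.50389 >1
Stable set (-0.9286, 0).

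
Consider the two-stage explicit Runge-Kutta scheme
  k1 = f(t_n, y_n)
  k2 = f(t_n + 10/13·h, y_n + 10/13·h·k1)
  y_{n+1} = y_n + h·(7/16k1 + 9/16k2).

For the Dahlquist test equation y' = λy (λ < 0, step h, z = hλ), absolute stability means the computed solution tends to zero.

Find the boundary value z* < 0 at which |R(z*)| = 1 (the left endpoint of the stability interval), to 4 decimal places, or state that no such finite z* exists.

z* = -2.3111.

With y'=λy (z=hλ):
  k1=λy_n ⇒ h·k1=z·y_n;  k2=λ(1+10/13z)y_n ⇒ h·k2=z(1+10/13z)y_n
  y_{n+1}/y_n = 1 + 7/16z + 9/16z(1+10/13z) = 1 + z + 45/104z²
  ⇒ R(z) = 1 + z + 45/104z².

Boundary: |R(x)|=1, x<0.
x=-1: |R|=0.4327
R=1: x+45/104x²=0 ⇒ x=−104/45=-2.3111; min R=1−1/(4·45/104)=0.4222>−1
Confirm numerically:
  x=-2.082: |R|=0.79360 <1
  x=-1.758: |R|=0.57926 <1
  x=-1.511: |R|=0.47689 <1
  x=-2.448: |R|=1.14500 >1
  x=-2.418: |R|=1.11183 >1
Interval (-2.3111, 0).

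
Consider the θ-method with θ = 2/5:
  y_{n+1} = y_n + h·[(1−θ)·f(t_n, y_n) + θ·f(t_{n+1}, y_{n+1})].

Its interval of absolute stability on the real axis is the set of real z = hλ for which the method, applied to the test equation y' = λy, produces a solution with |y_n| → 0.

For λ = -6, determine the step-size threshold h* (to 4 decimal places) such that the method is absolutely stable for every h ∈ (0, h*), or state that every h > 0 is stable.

(-10.0000,0); λ=-6 ⇒ h* = (10)/6 = 1.6667.

On y'=λy, z=hλ:
  y_{n+1} = y_n + z·[3/5·y_n + 2/5·y_{n+1}] ⇒ (1 − 2/5z)y_{n+1} = (1 + 3/5z)y_n
  so R(z) = (1 + 3/5z)/(1 − 2/5z).

Find x<0 with |R(x)|<1.
x=-0.66: |R|=0.4778
R=−1: 1+3/5x = −1+2/5x ⇒ -1/5x=2 ⇒ x=2/(-1/5)=-10.0000
Confirm numerically:
  x=-7.512: |R|=0.87575 <1
  x=-7.465: |R|=0.87280 <1
  x=-5.118: |R|=0.67957 <1
  x=-4.561: |R|=0.61486 <1
  x=-10.549: |R|=1.02104 >1
  x=-10.468: |R|=1.01804 >1
  x=-10.203: |R|=1.00799 >1
Stable set (-10.0000, 0).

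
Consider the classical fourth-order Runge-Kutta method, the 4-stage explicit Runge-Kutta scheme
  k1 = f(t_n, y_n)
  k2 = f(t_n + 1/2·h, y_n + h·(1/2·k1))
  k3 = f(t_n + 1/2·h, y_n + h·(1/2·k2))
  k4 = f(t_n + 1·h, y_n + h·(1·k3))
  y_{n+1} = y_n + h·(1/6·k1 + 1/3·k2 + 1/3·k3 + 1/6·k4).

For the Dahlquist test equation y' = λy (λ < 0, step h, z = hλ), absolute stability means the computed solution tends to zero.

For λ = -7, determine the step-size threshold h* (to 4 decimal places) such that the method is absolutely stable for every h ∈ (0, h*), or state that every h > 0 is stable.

(-2.7853,0); λ=-7 ⇒ h* = 0.3979.

On y'=λy, z=hλ:
  order 4, 4-stage ⇒ R(z)=1+z+z^2/2+z^3/6+z^4/24
  (e.g. R(-0.52)=0.59481, |R|=0.59481)

Boundary: |R(x)|=1, x<0.
x=-0.52: |R|=0.5948
|R(-2)|=0.3333 |R(-0.82)|=0.4431 |R(-0.54)|=0.5831
Bisect:
  x_lo=-3.4454 |R|=2.5450  x_hi=-0.0635 |R|=0.9384
  mid=-1.75449 |R|=0.27932 →hi
  mid=-2.59997 |R|=0.75469 →hi
  mid=-3.02270 |R|=1.42106 →lo
  mid=-2.81133 |R|=1.03998 →lo
  mid=-2.70565 |R|=0.88641 →hi
  mid=-2.75849 |R|=0.96034 →hi
  mid=-2.78491 |R|=0.99943 →hi
  ...
  [-2.78533,-2.78512] ⇒ x*=-2.7853
Stable set (-2.7853, 0).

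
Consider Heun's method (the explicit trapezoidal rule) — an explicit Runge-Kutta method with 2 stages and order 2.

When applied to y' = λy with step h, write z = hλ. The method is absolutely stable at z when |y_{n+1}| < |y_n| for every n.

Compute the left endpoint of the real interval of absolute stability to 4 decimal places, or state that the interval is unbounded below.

On y'=λy, z=hλ:
  order 2, 2-stage ⇒ R(z)=1+z+z^2/2
  (e.g. R(-1.67)=0.72445, |R|=0.72445)

Boundary: |R(x)|=1, x<0.
x=-1.67: |R|=0.7244
|R(-1.23)|=0.5264 |R(-0.95)|=0.5012 |R(-0.59)|=0.5840
Bisect:
  x_lo=-2.4708 |R|=1.5816  x_hi=-0.1962 |R|=0.8230
  mid=-1.33351 |R|=0.55561 →hi
  mid=-1.90214 |R|=0.90693 →hi
  mid=-2.18646 |R|=1.20384 →lo
  mid=-2.04430 |R|=1.04528 →lo
  mid=-1.97322 |R|=0.97358 →hi
  mid=-2.00876 |R|=1.00880 →lo
  mid=-1.99099 |R|=0.99103 →hi
  ...
  [-2.00001,-1.99987] ⇒ x*=-2.0000
So |R|<1 on (-2.0000, 0).

left endpoint -2.0000.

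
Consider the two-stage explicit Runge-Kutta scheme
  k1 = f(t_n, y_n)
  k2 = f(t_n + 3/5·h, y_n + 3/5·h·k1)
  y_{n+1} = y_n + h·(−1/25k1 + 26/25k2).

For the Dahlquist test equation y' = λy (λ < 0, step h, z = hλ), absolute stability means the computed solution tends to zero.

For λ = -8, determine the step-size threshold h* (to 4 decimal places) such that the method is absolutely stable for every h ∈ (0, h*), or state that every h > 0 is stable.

With y'=λy (z=hλ):
  k1=λy_n ⇒ h·k1=z·y_n;  k2=λ(1+3/5z)y_n ⇒ h·k2=z(1+3/5z)y_n
  y_{n+1}/y_n = 1 − 1/25z + 26/25z(1+3/5z) = 1 + z + 78/125z²
  R(z) = 1 + z + 78/125z².

Boundary: |R(x)|=1, x<0.
x=-1.47: |R|=0.8784
R=1: x+78/125x²=0 ⇒ x=−125/78=-1.6026; min R=1−1/(4·78/125)=0.5994>−1
Confirm numerically:
  x=-1.412: |R|=0.83210 <1
  x=-1.310: |R|=0.76085 <1
  x=-1.100: |R|=0.65504 <1
  x=-2.106: |R|=1.66159 >1
  x=-2.066: |R|=1.59745 >1
  x=-2.022: |R|=1.52921 >1
Interval (-1.6026, 0).

(-1.6026,0); λ=-8 ⇒ h* = (125/78)/8 = 0.2003.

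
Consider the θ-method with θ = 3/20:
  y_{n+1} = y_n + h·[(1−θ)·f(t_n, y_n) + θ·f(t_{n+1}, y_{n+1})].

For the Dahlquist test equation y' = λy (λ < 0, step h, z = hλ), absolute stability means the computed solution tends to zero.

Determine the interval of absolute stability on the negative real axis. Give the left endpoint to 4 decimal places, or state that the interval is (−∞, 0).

(-2.8571, 0).

Test eqn y'=λy, z=hλ:
  y_{n+1} = y_n + z·[17/20·y_n + 3/20·y_{n+1}] ⇒ (1 − 3/20z)y_{n+1} = (1 + 17/20z)y_n
  R(z) = (1 + 17/20z)/(1 − 3/20z).

Boundary: |R(x)|=1, x<0.
x=-1.24: |R|=0.0455
R=−1: 1+17/20x = −1+3/20x ⇒ -7/10x=2 ⇒ x=2/(-7/10)=-2.8571
Confirm numerically:
  x=-2.256: |R|=0.68559 <1
  x=-1.762: |R|=0.39366 <1
  x=-1.294: |R|=0.08366 <1
  x=-3.259: |R|=1.18894 >1
  x=-3.247: |R|=1.18352 >1
Interval (-2.8571, 0).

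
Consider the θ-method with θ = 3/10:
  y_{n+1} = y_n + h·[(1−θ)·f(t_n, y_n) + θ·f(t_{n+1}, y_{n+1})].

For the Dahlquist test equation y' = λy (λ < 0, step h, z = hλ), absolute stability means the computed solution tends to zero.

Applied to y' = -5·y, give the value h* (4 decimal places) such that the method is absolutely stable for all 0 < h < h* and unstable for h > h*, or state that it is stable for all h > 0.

Test eqn y'=λy, z=hλ:
  y_{n+1} = y_n + z·[7/10·y_n + 3/10·y_{n+1}] ⇒ (1 − 3/10z)y_{n+1} = (1 + 7/10z)y_n
  ⇒ R(z) = (1 + 7/10z)/(1 − 3/10z).

Solve |R(x)|<1 on ℝ⁻.
x=-0.34: |R|=0.6915
R=−1: 1+7/10x = −1+3/10x ⇒ -2/5x=2 ⇒ x=2/(-2/5)=-5.0000
Confirm numerically:
  x=-4.547: |R|=0.92335 <1
  x=-4.432: |R|=0.90247 <1
  x=-4.110: |R|=0.84057 <1
  x=-3.596: |R|=0.72984 <1
  x=-5.169: |R|=1.02650 >1
  x=-5.146: |R|=1.02296 >1
  x=-5.119: |R|=1.01877 >1
Stable set (-5.0000, 0).

(-5.0000,0); λ=-5 ⇒ h* = (5)/5 = 1.0000.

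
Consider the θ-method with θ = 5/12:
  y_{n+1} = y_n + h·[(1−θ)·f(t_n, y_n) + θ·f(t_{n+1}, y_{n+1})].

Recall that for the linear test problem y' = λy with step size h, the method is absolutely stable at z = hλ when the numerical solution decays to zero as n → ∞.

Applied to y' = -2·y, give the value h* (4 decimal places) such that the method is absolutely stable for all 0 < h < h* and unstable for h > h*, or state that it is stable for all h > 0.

(-12.0000,0); λ=-2 ⇒ h* = (12)/2 = 6.0000.

Test eqn y'=λy, z=hλ:
  y_{n+1} = y_n + z·[7/12·y_n + 5/12·y_{n+1}] ⇒ (1 − 5/12z)y_{n+1} = (1 + 7/12z)y_n
  Hence R(z) = (1 + 7/12z)/(1 − 5/12z).

Need |R(x)|<1, x<0.
x=-1.17: |R|=0.2134
R=−1: 1+7/12x = −1+5/12x ⇒ -1/6x=2 ⇒ x=2/(-1/6)=-12.0000
Confirm numerically:
  x=-11.105: |R|=0.97349 <1
  x=-6.791: |R|=0.77330 <1
  x=-6.511: |R|=0.75361 <1
  x=-5.490: |R|=0.66996 <1
  x=-12.301: |R|=1.00819 >1
  x=-12.196: |R|=1.00537 >1
Interval (-12.0000, 0).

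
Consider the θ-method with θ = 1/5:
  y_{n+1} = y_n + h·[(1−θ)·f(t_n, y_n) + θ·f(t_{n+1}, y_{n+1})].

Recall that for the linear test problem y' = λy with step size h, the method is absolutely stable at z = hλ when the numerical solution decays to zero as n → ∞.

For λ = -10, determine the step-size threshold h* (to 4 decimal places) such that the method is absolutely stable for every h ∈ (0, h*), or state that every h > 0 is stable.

On y'=λy, z=hλ:
  y_{n+1} = y_n + z·[4/5·y_n + 1/5·y_{n+1}] ⇒ (1 − 1/5z)y_{n+1} = (1 + 4/5z)y_n
  so R(z) = (1 + 4/5z)/(1 − 1/5z).

Need |R(x)|<1, x<0.
x=-1.03: |R|=0.1459
R=−1: 1+4/5x = −1+1/5x ⇒ -3/5x=2 ⇒ x=2/(-3/5)=-3.3333
Confirm numerically:
  x=-3.291: |R|=0.98468 <1
  x=-2.420: |R|=0.63073 <1
  x=-2.259: |R|=0.55600 <1
  x=-2.100: |R|=0.47887 <1
  x=-3.933: |R|=1.20139 >1
  x=-3.513: |R|=1.06331 >1
Stable set (-3.3333, 0).

(-3.3333,0); λ=-10 ⇒ h* = (10/3)/10 = 0.3333.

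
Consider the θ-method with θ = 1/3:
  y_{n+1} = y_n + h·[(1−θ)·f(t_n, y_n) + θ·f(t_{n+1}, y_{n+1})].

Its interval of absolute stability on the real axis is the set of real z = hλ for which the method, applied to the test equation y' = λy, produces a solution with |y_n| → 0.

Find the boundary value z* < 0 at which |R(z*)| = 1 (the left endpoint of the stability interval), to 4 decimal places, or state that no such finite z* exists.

Test eqn y'=λy, z=hλ:
  y_{n+1} = y_n + z·[2/3·y_n + 1/3·y_{n+1}] ⇒ (1 − 1/3z)y_{n+1} = (1 + 2/3z)y_n
  so R(z) = (1 + 2/3z)/(1 − 1/3z).

Boundary: |R(x)|=1, x<0.
x=-0.83: |R|=0.3499
R=−1: 1+2/3x = −1+1/3x ⇒ -1/3x=2 ⇒ x=2/(-1/3)=-6.0000
Confirm numerically:
  x=-5.617: |R|=0.95555 <1
  x=-4.538: |R|=0.80605 <1
  x=-3.499: |R|=0.61517 <1
  x=-6.389: |R|=1.04143 >1
  x=-6.086: |R|=1.00947 >1
Interval (-6.0000, 0).

left endpoint -6.0000.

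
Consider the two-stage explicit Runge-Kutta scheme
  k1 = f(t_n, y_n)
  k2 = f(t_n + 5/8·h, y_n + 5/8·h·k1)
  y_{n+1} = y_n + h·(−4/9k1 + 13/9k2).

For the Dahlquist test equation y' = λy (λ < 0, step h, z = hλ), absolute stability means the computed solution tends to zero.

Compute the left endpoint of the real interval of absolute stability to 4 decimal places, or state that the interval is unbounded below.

On y'=λy, z=hλ:
  k1=λy_n ⇒ h·k1=z·y_n;  k2=λ(1+5/8z)y_n ⇒ h·k2=z(1+5/8z)y_n
  y_{n+1}/y_n = 1 − 4/9z + 13/9z(1+5/8z) = 1 + z + 65/72z²
  ⇒ R(z) = 1 + z + 65/72z².

Boundary: |R(x)|=1, x<0.
x=-1.26: |R|=1.1732
R=1: x+65/72x²=0 ⇒ x=−72/65=-1.1077; min R=1−1/(4·65/72)=0.7231>−1
Confirm numerically:
  x=-0.923: |R|=0.84610 <1
  x=-0.756: |R|=0.75997 <1
  x=-0.619: |R|=0.72691 <1
  x=-1.529: |R|=1.58155 >1
  x=-1.223: |R|=1.12731 >1
So |R|<1 on (-1.1077, 0).

z* = -1.1077.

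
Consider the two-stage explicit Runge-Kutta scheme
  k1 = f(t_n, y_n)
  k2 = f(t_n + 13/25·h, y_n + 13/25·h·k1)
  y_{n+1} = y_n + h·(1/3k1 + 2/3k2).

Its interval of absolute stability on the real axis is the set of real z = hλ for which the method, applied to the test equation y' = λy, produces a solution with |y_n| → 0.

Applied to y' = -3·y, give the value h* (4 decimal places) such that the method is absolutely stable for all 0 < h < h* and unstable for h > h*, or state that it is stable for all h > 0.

Test eqn y'=λy, z=hλ:
  k1=λy_n ⇒ h·k1=z·y_n;  k2=λ(1+13/25z)y_n ⇒ h·k2=z(1+13/25z)y_n
  y_{n+1}/y_n = 1 + 1/3z + 2/3z(1+13/25z) = 1 + z + 26/75z²
  so R(z) = 1 + z + 26/75z².

Need |R(x)|<1, x<0.
x=-1.52: |R|=0.2809
R=1: x+26/75x²=0 ⇒ x=−75/26=-2.8846; min R=1−1/(4·26/75)=0.2788>−1
Confirm numerically:
  x=-2.631: |R|=0.76868 <1
  x=-2.530: |R|=0.68898 <1
  x=-2.261: |R|=0.51120 <1
  x=-1.479: |R|=0.27931 <1
  x=-3.443: |R|=1.66647 >1
  x=-3.364: |R|=1.55905 >1
  x=-3.139: |R|=1.27682 >1
Interval (-2.8846, 0).

(-2.8846,0); λ=-3 ⇒ h* = (75/26)/3 = 0.9615.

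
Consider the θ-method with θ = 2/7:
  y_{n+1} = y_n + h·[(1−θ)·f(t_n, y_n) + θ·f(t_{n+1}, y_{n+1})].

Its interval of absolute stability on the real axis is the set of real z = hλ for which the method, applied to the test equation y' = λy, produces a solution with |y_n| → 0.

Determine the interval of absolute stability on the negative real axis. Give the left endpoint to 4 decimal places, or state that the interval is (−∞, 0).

Test eqn y'=λy, z=hλ:
  y_{n+1} = y_n + z·[5/7·y_n + 2/7·y_{n+1}] ⇒ (1 − 2/7z)y_{n+1} = (1 + 5/7z)y_n
  ⇒ R(z) = (1 + 5/7z)/(1 − 2/7z).

Boundary: |R(x)|=1, x<0.
x=-1.26: |R|=0.0735
R=−1: 1+5/7x = −1+2/7x ⇒ -3/7x=2 ⇒ x=2/(-3/7)=-4.6667
Confirm numerically:
  x=-4.525: |R|=0.97352 <1
  x=-3.611: |R|=0.77732 <1
  x=-3.027: |R|=0.62318 <1
  x=-2.157: |R|=0.33454 <1
  x=-4.843: |R|=1.03170 >1
  x=-4.837: |R|=1.03065 >1
  x=-4.780: |R|=1.02053 >1
Stable set (-4.6667, 0).

z∈(-4.6667,0).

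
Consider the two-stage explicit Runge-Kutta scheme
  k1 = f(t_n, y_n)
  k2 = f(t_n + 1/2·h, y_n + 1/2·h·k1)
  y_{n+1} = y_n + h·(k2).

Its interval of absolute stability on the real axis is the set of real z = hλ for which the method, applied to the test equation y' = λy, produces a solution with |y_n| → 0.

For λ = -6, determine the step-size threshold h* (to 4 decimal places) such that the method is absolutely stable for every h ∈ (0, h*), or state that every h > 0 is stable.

(-2.0000,0); λ=-6 ⇒ h* = (2)/6 = 0.3333.

Test eqn y'=λy, z=hλ:
  k1=λy_n ⇒ h·k1=z·y_n;  k2=λ(1+1/2z)y_n ⇒ h·k2=z(1+1/2z)y_n
  y_{n+1}/y_n = 1 + z(1+1/2z) = 1 + z + 1/2z²
  Hence R(z) = 1 + z + 1/2z².

Find x<0 with |R(x)|<1.
x=-0.72: |R|=0.5392
R=1: x+1/2x²=0 ⇒ x=−2=-2.0000; min R=1−1/(4·1/2)=0.5000>−1
Confirm numerically:
  x=-1.760: |R|=0.78880 <1
  x=-1.640: |R|=0.70480 <1
  x=-1.514: |R|=0.63210 <1
  x=-1.200: |R|=0.52000 <1
  x=-2.418: |R|=1.50536 >1
  x=-2.330: |R|=1.38445 >1
Stable set (-2.0000, 0).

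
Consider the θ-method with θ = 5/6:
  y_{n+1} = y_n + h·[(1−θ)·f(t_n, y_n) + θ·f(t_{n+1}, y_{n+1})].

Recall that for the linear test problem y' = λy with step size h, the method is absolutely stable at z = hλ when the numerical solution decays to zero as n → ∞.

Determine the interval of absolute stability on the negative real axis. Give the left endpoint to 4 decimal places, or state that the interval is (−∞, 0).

Test eqn y'=λy, z=hλ:
  y_{n+1} = y_n + z·[1/6·y_n + 5/6·y_{n+1}] ⇒ (1 − 5/6z)y_{n+1} = (1 + 1/6z)y_n
  ⇒ R(z) = (1 + 1/6z)/(1 − 5/6z).

Solve |R(x)|<1 on ℝ⁻.
x=-1.45: |R|=0.3434
x=-2: |R|=0.2500
x=-10: |R|=0.0714
x=-100: |R|=0.1858
θ=5/6≥1/2 ⇒ |1+1/6x|<|1−5/6x| ∀x<0 ⇒ stable on all of ℝ⁻.

interval (−∞, 0).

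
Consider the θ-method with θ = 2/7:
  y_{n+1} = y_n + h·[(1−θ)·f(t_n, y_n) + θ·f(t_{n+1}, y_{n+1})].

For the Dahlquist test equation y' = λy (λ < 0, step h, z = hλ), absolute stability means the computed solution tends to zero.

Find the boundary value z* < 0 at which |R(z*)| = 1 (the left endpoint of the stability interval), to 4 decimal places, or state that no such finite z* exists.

Set f=λy, z=hλ:
  y_{n+1} = y_n + z·[5/7·y_n + 2/7·y_{n+1}] ⇒ (1 − 2/7z)y_{n+1} = (1 + 5/7z)y_n
  R(z) = (1 + 5/7z)/(1 − 2/7z).

Solve |R(x)|<1 on ℝ⁻.
x=-1.44: |R|=0.0202
R=−1: 1+5/7x = −1+2/7x ⇒ -3/7x=2 ⇒ x=2/(-3/7)=-4.6667
Confirm numerically:
  x=-4.209: |R|=0.91095 <1
  x=-3.286: |R|=0.69481 <1
  x=-2.885: |R|=0.58144 <1
  x=-2.669: |R|=0.51426 <1
  x=-5.244: |R|=1.09904 >1
  x=-5.175: |R|=1.08790 >1
  x=-5.059: |R|=1.06876 >1
Stable set (-4.6667, 0).

left endpoint -4.6667.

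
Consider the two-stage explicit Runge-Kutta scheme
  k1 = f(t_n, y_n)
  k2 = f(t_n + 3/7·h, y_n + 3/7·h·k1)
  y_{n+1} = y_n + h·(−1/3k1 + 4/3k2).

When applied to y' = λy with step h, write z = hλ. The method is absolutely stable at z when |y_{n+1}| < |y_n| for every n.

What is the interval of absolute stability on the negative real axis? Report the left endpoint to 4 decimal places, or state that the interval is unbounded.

Test eqn y'=λy, z=hλ:
  k1=λy_n ⇒ h·k1=z·y_n;  k2=λ(1+3/7z)y_n ⇒ h·k2=z(1+3/7z)y_n
  y_{n+1}/y_n = 1 − 1/3z + 4/3z(1+3/7z) = 1 + z + 4/7z²
  Hence R(z) = 1 + z + 4/7z².

Solve |R(x)|<1 on ℝ⁻.
x=-1.06: |R|=0.5821
R=1: x+4/7x²=0 ⇒ x=−7/4=-1.7500; min R=1−1/(4·4/7)=0.5625>−1
Confirm numerically:
  x=-1.685: |R|=0.93741 <1
  x=-1.682: |R|=0.93464 <1
  x=-1.039: |R|=0.57787 <1
  x=-2.215: |R|=1.58856 >1
  x=-2.120: |R|=1.44823 >1
Stable set (-1.7500, 0).

z∈(-1.7500,0).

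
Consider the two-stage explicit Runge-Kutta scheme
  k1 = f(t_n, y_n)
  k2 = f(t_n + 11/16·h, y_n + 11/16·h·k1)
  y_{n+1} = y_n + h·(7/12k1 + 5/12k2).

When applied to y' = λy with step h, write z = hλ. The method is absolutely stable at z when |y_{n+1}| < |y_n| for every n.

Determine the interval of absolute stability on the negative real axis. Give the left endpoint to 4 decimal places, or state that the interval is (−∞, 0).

Set f=λy, z=hλ:
  k1=λy_n ⇒ h·k1=z·y_n;  k2=λ(1+11/16z)y_n ⇒ h·k2=z(1+11/16z)y_n
  y_{n+1}/y_n = 1 + 7/12z + 5/12z(1+11/16z) = 1 + z + 55/192z²
  so R(z) = 1 + z + 55/192z².

Need |R(x)|<1, x<0.
x=-0.32: |R|=0.7093
R=1: x+55/192x²=0 ⇒ x=−192/55=-3.4909; min R=1−1/(4·55/192)=0.1273>−1
Confirm numerically:
  x=-3.383: |R|=0.89543 <1
  x=-1.848: |R|=0.13028 <1
  x=-1.714: |R|=0.12756 <1
  x=-1.476: |R|=0.14807 <1
  x=-4.029: |R|=1.62103 >1
  x=-3.787: |R|=1.32120 >1
Stable set (-3.4909, 0).

z∈(-3.4909,0).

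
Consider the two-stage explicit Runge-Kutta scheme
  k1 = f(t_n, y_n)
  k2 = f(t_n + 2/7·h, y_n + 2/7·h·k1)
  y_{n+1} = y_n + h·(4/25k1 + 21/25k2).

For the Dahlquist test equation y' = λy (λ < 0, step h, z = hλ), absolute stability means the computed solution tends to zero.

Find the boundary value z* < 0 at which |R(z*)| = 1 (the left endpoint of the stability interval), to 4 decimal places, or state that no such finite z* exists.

Test eqn y'=λy, z=hλ:
  k1=λy_n ⇒ h·k1=z·y_n;  k2=λ(1+2/7z)y_n ⇒ h·k2=z(1+2/7z)y_n
  y_{n+1}/y_n = 1 + 4/25z + 21/25z(1+2/7z) = 1 + z + 6/25z²
  so R(z) = 1 + z + 6/25z².

Boundary: |R(x)|=1, x<0.
x=-0.5: |R|=0.5600
R=1: x+6/25x²=0 ⇒ x=−25/6=-4.1667; min R=1−1/(4·6/25)=-0.0417>−1
Confirm numerically:
  x=-2.213: |R|=0.03763 <1
  x=-1.900: |R|=0.03360 <1
  x=-1.815: |R|=0.02439 <1
  x=-4.460: |R|=1.31398 >1
  x=-4.311: |R|=1.14933 >1
Stable set (-4.1667, 0).

z* = -4.1667.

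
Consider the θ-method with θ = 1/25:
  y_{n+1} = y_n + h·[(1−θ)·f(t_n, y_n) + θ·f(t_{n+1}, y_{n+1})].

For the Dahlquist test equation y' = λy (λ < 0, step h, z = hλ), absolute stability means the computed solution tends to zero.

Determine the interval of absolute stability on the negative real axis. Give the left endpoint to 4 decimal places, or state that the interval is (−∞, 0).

(-2.1739, 0).

On y'=λy, z=hλ:
  y_{n+1} = y_n + z·[24/25·y_n + 1/25·y_{n+1}] ⇒ (1 − 1/25z)y_{n+1} = (1 + 24/25z)y_n
  Hence R(z) = (1 + 24/25z)/(1 − 1/25z).

Find x<0 with |R(x)|<1.
x=-1.24: |R|=0.1814
R=−1: 1+24/25x = −1+1/25x ⇒ -23/25x=2 ⇒ x=2/(-23/25)=-2.1739
Confirm numerically:
  x=-2.138: |R|=0.96956 <1
  x=-1.714: |R|=0.60403 <1
  x=-1.270: |R|=0.20860 <1
  x=-1.181: |R|=0.12773 <1
  x=-2.687: |R|=1.42623 >1
  x=-2.558: |R|=1.32056 >1
  x=-2.556: |R|=1.31891 >1
So |R|<1 on (-2.1739, 0).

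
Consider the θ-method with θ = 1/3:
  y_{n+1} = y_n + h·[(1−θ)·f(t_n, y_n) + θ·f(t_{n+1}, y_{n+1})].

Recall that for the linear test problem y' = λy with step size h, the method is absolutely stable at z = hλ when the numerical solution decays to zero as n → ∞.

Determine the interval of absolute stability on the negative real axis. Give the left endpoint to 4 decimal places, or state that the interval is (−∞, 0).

Set f=λy, z=hλ:
  y_{n+1} = y_n + z·[2/3·y_n + 1/3·y_{n+1}] ⇒ (1 − 1/3z)y_{n+1} = (1 + 2/3z)y_n
  R(z) = (1 + 2/3z)/(1 − 1/3z).

Find x<0 with |R(x)|<1.
x=-1.25: |R|=0.1176
R=−1: 1+2/3x = −1+1/3x ⇒ -1/3x=2 ⇒ x=2/(-1/3)=-6.0000
Confirm numerically:
  x=-4.975: |R|=0.87147 <1
  x=-2.847: |R|=0.46075 <1
  x=-2.732: |R|=0.42987 <1
  x=-6.412: |R|=1.04377 >1
  x=-6.401: |R|=1.04266 >1
  x=-6.160: |R|=1.01747 >1
So |R|<1 on (-6.0000, 0).

z∈(-6.0000,0).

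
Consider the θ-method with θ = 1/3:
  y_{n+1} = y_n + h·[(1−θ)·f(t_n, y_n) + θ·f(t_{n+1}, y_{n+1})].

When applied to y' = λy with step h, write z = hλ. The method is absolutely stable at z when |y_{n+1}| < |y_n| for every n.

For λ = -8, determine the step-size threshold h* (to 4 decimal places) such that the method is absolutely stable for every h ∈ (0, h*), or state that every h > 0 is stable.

On y'=λy, z=hλ:
  y_{n+1} = y_n + z·[2/3·y_n + 1/3·y_{n+1}] ⇒ (1 − 1/3z)y_{n+1} = (1 + 2/3z)y_n
  so R(z) = (1 + 2/3z)/(1 − 1/3z).

Boundary: |R(x)|=1, x<0.
x=-1.62: |R|=0.0519
R=−1: 1+2/3x = −1+1/3x ⇒ -1/3x=2 ⇒ x=2/(-1/3)=-6.0000
Confirm numerically:
  x=-5.754: |R|=0.97190 <1
  x=-4.861: |R|=0.85511 <1
  x=-3.448: |R|=0.60422 <1
  x=-3.229: |R|=0.55515 <1
  x=-6.480: |R|=1.05063 >1
  x=-6.477: |R|=1.05033 >1
  x=-6.449: |R|=1.04752 >1
So |R|<1 on (-6.0000, 0).

(-6.0000,0); λ=-8 ⇒ h* = (6)/8 = 0.7500.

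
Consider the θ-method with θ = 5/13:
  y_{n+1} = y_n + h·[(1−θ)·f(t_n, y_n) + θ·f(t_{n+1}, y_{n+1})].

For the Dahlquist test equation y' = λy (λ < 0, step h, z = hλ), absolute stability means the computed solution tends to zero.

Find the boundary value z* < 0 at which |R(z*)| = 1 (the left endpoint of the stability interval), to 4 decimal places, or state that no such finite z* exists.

Set f=λy, z=hλ:
  y_{n+1} = y_n + z·[8/13·y_n + 5/13·y_{n+1}] ⇒ (1 − 5/13z)y_{n+1} = (1 + 8/13z)y_n
  so R(z) = (1 + 8/13z)/(1 − 5/13z).

Need |R(x)|<1, x<0.
x=-1.49: |R|=0.0528
R=−1: 1+8/13x = −1+5/13x ⇒ -3/13x=2 ⇒ x=2/(-3/13)=-8.6667
Confirm numerically:
  x=-7.299: |R|=0.91710 <1
  x=-5.204: |R|=0.73378 <1
  x=-4.204: |R|=0.60647 <1
  x=-4.155: |R|=0.59926 <1
  x=-9.001: |R|=1.01729 >1
  x=-8.758: |R|=1.00482 >1
  x=-8.734: |R|=1.00356 >1
Stable set (-8.6667, 0).

z* = -8.6667.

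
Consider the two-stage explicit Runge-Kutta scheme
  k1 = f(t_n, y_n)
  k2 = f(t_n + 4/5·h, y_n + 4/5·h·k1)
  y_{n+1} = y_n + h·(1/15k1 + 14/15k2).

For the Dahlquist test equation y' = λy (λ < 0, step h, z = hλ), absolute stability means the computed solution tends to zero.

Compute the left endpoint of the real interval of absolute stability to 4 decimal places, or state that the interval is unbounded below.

With y'=λy (z=hλ):
  k1=λy_n ⇒ h·k1=z·y_n;  k2=λ(1+4/5z)y_n ⇒ h·k2=z(1+4/5z)y_n
  y_{n+1}/y_n = 1 + 1/15z + 14/15z(1+4/5z) = 1 + z + 56/75z²
  Hence R(z) = 1 + z + 56/75z².

Need |R(x)|<1, x<0.
x=-0.69: |R|=0.6655
R=1: x+56/75x²=0 ⇒ x=−75/56=-1.3393; min R=1−1/(4·56/75)=0.6652>−1
Confirm numerically:
  x=-1.309: |R|=0.97040 <1
  x=-0.926: |R|=0.71425 <1
  x=-0.726: |R|=0.66755 <1
  x=-0.693: |R|=0.66559 <1
  x=-1.899: |R|=1.79363 >1
  x=-1.386: |R|=1.04834 >1
Interval (-1.3393, 0).

z* = -1.3393.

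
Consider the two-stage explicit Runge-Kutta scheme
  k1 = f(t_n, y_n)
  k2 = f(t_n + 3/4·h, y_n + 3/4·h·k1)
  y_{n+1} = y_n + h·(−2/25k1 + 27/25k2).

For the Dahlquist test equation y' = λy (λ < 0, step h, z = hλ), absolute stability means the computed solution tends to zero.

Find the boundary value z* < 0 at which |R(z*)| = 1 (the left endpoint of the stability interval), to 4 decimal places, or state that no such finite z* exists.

With y'=λy (z=hλ):
  k1=λy_n ⇒ h·k1=z·y_n;  k2=λ(1+3/4z)y_n ⇒ h·k2=z(1+3/4z)y_n
  y_{n+1}/y_n = 1 − 2/25z + 27/25z(1+3/4z) = 1 + z + 81/100z²
  so R(z) = 1 + z + 81/100z².

Find x<0 with |R(x)|<1.
x=-1.76: |R|=1.7491
R=1: x+81/100x²=0 ⇒ x=−100/81=-1.2346; min R=1−1/(4·81/100)=0.6914>−1
Confirm numerically:
  x=-0.912: |R|=0.76171 <1
  x=-0.837: |R|=0.73046 <1
  x=-0.640: |R|=0.69178 <1
  x=-0.546: |R|=0.69547 <1
  x=-1.578: |R|=1.43897 >1
  x=-1.402: |R|=1.19014 >1
Interval (-1.2346, 0).

left endpoint -1.2346.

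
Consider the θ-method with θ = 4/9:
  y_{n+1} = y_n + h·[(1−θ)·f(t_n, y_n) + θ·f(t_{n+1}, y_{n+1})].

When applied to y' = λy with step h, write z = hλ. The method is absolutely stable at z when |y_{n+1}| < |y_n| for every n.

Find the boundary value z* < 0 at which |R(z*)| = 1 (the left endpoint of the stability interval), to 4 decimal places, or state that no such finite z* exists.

With y'=λy (z=hλ):
  y_{n+1} = y_n + z·[5/9·y_n + 4/9·y_{n+1}] ⇒ (1 − 4/9z)y_{n+1} = (1 + 5/9z)y_n
  R(z) = (1 + 5/9z)/(1 − 4/9z).

Find x<0 with |R(x)|<1.
x=-0.82: |R|=0.3990
R=−1: 1+5/9x = −1+4/9x ⇒ -1/9x=2 ⇒ x=2/(-1/9)=-18.0000
Confirm numerically:
  x=-13.414: |R|=0.92681 <1
  x=-12.801: |R|=0.91364 <1
  x=-11.918: |R|=0.89268 <1
  x=-18.518: |R|=1.00624 >1
  x=-18.340: |R|=1.00413 >1
  x=-18.192: |R|=1.00235 >1
Interval (-18.0000, 0).

left endpoint -18.0000.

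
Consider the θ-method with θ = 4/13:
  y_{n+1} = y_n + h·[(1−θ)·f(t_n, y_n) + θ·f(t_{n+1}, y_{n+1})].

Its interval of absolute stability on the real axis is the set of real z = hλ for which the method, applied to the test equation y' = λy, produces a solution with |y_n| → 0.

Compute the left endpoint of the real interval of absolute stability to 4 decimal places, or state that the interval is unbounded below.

Set f=λy, z=hλ:
  y_{n+1} = y_n + z·[9/13·y_n + 4/13·y_{n+1}] ⇒ (1 − 4/13z)y_{n+1} = (1 + 9/13z)y_n
  so R(z) = (1 + 9/13z)/(1 − 4/13z).

Boundary: |R(x)|=1, x<0.
x=-1.63: |R|=0.0856
R=−1: 1+9/13x = −1+4/13x ⇒ -5/13x=2 ⇒ x=2/(-5/13)=-5.2000
Confirm numerically:
  x=-3.575: |R|=0.70238 <1
  x=-2.414: |R|=0.38515 <1
  x=-2.264: |R|=0.33442 <1
  x=-5.439: |R|=1.03438 >1
  x=-5.418: |R|=1.03144 >1
  x=-5.267: |R|=1.00983 >1
Interval (-5.2000, 0).

left endpoint -5.2000.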